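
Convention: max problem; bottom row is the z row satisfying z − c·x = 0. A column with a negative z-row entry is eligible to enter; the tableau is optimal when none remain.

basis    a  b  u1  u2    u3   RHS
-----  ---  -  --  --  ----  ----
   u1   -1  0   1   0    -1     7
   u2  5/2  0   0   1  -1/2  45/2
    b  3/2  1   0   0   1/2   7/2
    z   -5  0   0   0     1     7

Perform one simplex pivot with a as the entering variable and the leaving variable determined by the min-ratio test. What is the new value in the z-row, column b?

10/3

Ratio test on column a — row 1: entry -1 ≤ 0; row 2: (45/2)/(5/2) = 9; row 3: (7/2)/(3/2) = 7/3. Minimum is 7/3 at row 3 (b leaves); pivot element 3/2.
Divide row 3 by 3/2; eliminate column a from the other rows.
z-row update in column b: 0 − (-5)·(2/3) = 10/3.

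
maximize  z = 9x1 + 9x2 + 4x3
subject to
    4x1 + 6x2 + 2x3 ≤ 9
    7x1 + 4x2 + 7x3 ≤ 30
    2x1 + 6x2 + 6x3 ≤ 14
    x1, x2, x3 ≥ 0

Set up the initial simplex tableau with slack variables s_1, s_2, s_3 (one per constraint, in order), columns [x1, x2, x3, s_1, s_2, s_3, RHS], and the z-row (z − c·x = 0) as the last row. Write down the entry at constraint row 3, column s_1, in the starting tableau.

0

Slack s_1 belongs to constraint 1; its column is the unit vector e_1, so the entry in row 3 is 0.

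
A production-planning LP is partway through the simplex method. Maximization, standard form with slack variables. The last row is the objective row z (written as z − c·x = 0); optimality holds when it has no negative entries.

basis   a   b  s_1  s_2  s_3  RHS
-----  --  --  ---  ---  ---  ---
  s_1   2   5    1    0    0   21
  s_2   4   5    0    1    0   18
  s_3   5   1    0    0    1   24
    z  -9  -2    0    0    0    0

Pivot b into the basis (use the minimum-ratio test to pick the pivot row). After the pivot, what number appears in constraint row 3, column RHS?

Ratio test on column b — row 1: 21/5 = 21/5; row 2: 18/5 = 18/5; row 3: 24/1 = 24. Minimum is 18/5 at row 2 (s_2 leaves); pivot element 5.
Divide row 2 by 5; eliminate column b from the other rows.
Row 3 update in column RHS: 24 − 1·(18/5) = 102/5.

102/5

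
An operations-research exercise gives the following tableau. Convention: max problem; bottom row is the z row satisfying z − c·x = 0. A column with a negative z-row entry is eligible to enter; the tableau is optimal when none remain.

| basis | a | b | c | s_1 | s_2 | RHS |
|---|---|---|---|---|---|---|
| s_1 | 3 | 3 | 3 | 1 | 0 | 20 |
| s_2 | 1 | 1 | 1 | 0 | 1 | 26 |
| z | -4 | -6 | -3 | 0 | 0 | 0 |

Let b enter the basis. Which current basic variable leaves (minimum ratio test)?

s_1

Column b entries and ratios — s_1: 20/3 = 20/3; s_2: 26/1 = 26.
Smallest ratio is 20/3 in the row of s_1, so s_1 leaves.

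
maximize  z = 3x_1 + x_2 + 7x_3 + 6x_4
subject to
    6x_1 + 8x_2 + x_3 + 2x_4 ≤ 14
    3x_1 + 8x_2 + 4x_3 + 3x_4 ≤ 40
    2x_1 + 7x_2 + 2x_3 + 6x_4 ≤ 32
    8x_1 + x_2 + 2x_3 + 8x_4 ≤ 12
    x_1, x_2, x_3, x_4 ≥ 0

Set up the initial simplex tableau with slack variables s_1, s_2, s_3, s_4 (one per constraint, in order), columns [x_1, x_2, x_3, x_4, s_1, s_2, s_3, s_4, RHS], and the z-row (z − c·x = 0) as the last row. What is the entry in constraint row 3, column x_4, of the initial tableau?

6

Constraint 3 has coefficient 6 on x_4.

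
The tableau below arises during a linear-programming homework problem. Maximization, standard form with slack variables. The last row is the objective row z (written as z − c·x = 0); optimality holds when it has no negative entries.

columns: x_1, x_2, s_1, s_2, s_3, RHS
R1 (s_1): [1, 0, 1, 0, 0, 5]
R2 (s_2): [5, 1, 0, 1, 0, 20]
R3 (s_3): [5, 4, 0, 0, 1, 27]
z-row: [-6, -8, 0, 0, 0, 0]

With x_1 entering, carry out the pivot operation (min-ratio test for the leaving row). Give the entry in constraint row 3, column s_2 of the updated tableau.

-1

Ratio test on column x_1 — row 1: 5/1 = 5; row 2: 20/5 = 4; row 3: 27/5 = 27/5. Minimum is 4 at row 2 (s_2 leaves); pivot element 5.
Divide row 2 by 5; eliminate column x_1 from the other rows.
Row 3 update in column s_2: 0 − 5·(1/5) = -1.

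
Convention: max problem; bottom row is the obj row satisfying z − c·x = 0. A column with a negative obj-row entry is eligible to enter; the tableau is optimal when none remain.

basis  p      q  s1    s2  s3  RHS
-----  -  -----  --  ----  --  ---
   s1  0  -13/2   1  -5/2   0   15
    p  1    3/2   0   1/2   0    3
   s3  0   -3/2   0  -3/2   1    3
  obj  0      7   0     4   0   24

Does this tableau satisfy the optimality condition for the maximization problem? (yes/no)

Every obj-row coefficient is ≥ 0, so the tableau is optimal.

yes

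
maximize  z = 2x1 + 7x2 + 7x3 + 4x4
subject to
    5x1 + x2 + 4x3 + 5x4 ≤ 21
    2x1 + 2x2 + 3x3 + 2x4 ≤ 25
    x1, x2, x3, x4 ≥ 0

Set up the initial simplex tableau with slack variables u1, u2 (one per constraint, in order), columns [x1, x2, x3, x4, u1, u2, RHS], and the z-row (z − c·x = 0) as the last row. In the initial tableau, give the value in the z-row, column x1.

-2

The z-row carries the negated objective coefficients: the x1 entry is -2.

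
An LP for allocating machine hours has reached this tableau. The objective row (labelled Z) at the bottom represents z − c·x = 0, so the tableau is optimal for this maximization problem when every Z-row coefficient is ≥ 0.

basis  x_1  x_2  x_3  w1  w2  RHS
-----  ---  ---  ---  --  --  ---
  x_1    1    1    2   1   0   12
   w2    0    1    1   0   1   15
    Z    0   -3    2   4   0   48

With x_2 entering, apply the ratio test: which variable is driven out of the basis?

Column x_2 entries and ratios — x_1: 12/1 = 12; w2: 15/1 = 15.
Smallest ratio is 12 in the row of x_1, so x_1 leaves.

x_1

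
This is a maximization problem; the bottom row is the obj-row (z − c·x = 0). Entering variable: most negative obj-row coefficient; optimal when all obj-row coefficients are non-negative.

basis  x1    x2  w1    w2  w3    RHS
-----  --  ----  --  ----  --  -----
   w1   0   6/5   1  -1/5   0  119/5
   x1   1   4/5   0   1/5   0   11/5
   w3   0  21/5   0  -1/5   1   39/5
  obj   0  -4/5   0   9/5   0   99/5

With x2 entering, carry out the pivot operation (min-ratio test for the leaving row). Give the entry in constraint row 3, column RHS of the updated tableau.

13/7

Ratio test on column x2 — row 1: (119/5)/(6/5) = 119/6; row 2: (11/5)/(4/5) = 11/4; row 3: (39/5)/(21/5) = 13/7. Minimum is 13/7 at row 3 (w3 leaves); pivot element 21/5.
Divide row 3 by 21/5; eliminate column x2 from the other rows.
In the new row 3, the RHS entry is the old entry divided by the pivot: (39/5)/(21/5) = 13/7.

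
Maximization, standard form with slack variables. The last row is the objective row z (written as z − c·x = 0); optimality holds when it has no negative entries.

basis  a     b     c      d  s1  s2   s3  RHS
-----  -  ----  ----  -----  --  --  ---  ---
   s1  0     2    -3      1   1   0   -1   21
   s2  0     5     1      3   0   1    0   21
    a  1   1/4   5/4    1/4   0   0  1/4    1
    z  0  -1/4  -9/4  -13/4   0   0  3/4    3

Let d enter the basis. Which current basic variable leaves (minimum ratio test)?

Column d entries and ratios — s1: 21/1 = 21; s2: 21/3 = 7; a: 1/(1/4) = 4.
Smallest ratio is 4 in the row of a, so a leaves.

a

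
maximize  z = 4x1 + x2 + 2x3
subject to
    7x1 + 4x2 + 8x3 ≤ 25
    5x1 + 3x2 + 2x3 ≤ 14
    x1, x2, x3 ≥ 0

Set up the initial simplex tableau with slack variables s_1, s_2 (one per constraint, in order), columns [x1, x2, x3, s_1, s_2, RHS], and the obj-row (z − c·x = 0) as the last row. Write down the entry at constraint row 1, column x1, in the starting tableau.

7

Constraint 1 has coefficient 7 on x1.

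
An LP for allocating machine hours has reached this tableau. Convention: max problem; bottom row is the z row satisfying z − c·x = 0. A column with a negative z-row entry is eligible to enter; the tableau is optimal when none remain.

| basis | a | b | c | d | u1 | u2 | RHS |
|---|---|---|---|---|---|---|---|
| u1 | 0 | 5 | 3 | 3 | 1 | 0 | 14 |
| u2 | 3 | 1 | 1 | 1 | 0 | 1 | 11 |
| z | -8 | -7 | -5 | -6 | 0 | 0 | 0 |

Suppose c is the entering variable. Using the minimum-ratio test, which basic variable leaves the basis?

Column c entries and ratios — u1: 14/3 = 14/3; u2: 11/1 = 11.
Smallest ratio is 14/3 in the row of u1, so u1 leaves.

u1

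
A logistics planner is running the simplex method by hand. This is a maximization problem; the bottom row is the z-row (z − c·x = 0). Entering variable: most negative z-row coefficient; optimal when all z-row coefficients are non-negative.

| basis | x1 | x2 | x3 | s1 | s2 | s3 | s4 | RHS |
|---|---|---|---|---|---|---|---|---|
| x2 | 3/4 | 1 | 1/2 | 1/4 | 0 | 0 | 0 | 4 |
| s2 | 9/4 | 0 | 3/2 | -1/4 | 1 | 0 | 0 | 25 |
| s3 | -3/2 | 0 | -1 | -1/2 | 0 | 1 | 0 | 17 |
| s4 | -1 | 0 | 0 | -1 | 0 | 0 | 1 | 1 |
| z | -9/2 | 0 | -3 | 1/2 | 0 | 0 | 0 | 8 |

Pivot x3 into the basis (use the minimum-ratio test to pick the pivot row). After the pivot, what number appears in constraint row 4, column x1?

Ratio test on column x3 — row 1: 4/(1/2) = 8; row 2: 25/(3/2) = 50/3; row 3: entry -1 ≤ 0; row 4: entry 0 ≤ 0. Minimum is 8 at row 1 (x2 leaves); pivot element 1/2.
Divide row 1 by 1/2; eliminate column x3 from the other rows.
Row 4 update in column x1: -1 − 0·(3/2) = -1.

-1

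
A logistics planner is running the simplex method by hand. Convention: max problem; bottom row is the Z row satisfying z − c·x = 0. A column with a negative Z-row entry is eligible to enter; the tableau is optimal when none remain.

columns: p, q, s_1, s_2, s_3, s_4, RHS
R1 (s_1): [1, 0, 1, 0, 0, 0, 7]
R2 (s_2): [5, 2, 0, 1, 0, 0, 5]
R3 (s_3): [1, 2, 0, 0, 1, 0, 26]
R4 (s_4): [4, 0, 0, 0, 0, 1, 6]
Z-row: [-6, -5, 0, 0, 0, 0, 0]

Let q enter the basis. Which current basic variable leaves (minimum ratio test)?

s_2

Column q entries and ratios — s_1: 0 ≤ 0, skip; s_2: 5/2 = 5/2; s_3: 26/2 = 13; s_4: 0 ≤ 0, skip.
Smallest ratio is 5/2 in the row of s_2, so s_2 leaves.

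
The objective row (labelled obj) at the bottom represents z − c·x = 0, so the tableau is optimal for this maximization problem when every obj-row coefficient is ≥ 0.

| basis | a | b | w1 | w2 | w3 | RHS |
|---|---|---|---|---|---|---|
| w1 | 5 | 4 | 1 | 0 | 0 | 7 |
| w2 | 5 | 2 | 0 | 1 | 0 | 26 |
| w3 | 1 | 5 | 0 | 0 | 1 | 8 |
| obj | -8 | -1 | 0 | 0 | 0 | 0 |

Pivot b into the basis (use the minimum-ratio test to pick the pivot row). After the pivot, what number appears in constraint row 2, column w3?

Ratio test on column b — row 1: 7/4 = 7/4; row 2: 26/2 = 13; row 3: 8/5 = 8/5. Minimum is 8/5 at row 3 (w3 leaves); pivot element 5.
Divide row 3 by 5; eliminate column b from the other rows.
Row 2 update in column w3: 0 − 2·(1/5) = -2/5.

-2/5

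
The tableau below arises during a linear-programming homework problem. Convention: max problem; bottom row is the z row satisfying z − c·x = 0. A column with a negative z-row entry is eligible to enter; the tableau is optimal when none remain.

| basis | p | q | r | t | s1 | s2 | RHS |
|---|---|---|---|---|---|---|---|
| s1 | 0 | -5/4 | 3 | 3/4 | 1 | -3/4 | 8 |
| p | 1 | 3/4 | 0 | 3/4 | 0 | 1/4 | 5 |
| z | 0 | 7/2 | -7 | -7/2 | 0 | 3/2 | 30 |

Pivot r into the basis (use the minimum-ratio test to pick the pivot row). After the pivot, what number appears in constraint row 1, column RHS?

8/3

Ratio test on column r — row 1: 8/3 = 8/3; row 2: entry 0 ≤ 0. Minimum is 8/3 at row 1 (s1 leaves); pivot element 3.
Divide row 1 by 3; eliminate column r from the other rows.
In the new row 1, the RHS entry is the old entry divided by the pivot: 8/3 = 8/3.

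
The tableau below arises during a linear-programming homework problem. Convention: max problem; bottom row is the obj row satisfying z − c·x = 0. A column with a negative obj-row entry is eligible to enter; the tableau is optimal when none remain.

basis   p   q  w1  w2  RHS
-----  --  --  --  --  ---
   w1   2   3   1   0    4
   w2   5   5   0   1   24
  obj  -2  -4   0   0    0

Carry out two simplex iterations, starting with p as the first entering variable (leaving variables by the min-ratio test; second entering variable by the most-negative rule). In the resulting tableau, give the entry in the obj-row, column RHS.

Ratio test on column p — row 1: 4/2 = 2; row 2: 24/5 = 24/5. Minimum is 2 at row 1 (w1 leaves); pivot element 2.
Divide row 1 by 2; eliminate column p from the other rows.
Second iteration: most negative obj-row entry is -1 in column q, so q enters.
Ratio test on column q — row 1: 2/(3/2) = 4/3; row 2: entry -5/2 ≤ 0. Minimum is 4/3 at row 1 (p leaves); pivot element 3/2.
Divide row 1 by 3/2; eliminate column q from the other rows.
After both pivots, the entry at the obj-row, column RHS is 16/3.

16/3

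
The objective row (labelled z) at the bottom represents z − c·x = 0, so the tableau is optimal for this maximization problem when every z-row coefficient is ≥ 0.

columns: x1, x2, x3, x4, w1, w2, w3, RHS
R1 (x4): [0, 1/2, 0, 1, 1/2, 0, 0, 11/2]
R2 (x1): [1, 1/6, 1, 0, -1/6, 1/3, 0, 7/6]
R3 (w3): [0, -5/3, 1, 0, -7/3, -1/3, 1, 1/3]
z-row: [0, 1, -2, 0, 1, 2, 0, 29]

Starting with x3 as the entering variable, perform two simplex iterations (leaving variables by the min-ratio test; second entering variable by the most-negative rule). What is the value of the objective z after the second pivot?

404/13

Ratio test on column x3 — row 1: entry 0 ≤ 0; row 2: (7/6)/1 = 7/6; row 3: (1/3)/1 = 1/3. Minimum is 1/3 at row 3 (w3 leaves); pivot element 1.
Pivot on row 3; the z-row RHS becomes 29 − (-2)·(1/3) = 89/3.
Next entering variable (most negative z-row entry -11/3): w1.
Ratio test on column w1 — row 1: (11/2)/(1/2) = 11; row 2: (5/6)/(13/6) = 5/13; row 3: entry -7/3 ≤ 0. Minimum is 5/13 at row 2 (x1 leaves); pivot element 13/6.
After the second pivot the z-row RHS is 89/3 − (-11/3)·(5/13) = 404/13.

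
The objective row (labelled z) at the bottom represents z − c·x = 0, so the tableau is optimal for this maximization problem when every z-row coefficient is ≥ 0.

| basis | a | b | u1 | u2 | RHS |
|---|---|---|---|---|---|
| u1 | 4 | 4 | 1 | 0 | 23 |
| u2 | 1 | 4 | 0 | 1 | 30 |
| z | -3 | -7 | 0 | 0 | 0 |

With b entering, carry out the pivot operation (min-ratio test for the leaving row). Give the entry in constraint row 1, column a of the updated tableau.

1

Ratio test on column b — row 1: 23/4 = 23/4; row 2: 30/4 = 15/2. Minimum is 23/4 at row 1 (u1 leaves); pivot element 4.
Divide row 1 by 4; eliminate column b from the other rows.
In the new row 1, the a entry is the old entry divided by the pivot: 4/4 = 1.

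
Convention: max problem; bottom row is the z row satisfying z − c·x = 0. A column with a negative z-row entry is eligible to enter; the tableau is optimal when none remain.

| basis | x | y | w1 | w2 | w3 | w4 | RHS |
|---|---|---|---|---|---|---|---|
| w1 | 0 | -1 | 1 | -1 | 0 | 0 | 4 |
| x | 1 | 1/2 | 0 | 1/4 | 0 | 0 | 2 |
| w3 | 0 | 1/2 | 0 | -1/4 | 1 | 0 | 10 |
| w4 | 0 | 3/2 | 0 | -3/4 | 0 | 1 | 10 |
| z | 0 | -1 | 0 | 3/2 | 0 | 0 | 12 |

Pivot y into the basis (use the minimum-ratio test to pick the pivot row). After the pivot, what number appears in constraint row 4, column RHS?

4

Ratio test on column y — row 1: entry -1 ≤ 0; row 2: 2/(1/2) = 4; row 3: 10/(1/2) = 20; row 4: 10/(3/2) = 20/3. Minimum is 4 at row 2 (x leaves); pivot element 1/2.
Divide row 2 by 1/2; eliminate column y from the other rows.
Row 4 update in column RHS: 10 − (3/2)·4 = 4.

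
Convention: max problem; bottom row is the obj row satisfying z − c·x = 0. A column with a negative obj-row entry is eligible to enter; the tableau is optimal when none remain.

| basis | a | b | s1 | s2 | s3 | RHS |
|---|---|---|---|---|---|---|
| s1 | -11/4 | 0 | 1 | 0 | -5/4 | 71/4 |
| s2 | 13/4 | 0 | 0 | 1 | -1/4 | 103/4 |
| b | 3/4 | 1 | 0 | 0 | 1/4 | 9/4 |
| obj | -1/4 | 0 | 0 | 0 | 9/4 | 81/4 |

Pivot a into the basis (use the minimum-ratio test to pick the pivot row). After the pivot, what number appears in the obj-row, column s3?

Ratio test on column a — row 1: entry -11/4 ≤ 0; row 2: (103/4)/(13/4) = 103/13; row 3: (9/4)/(3/4) = 3. Minimum is 3 at row 3 (b leaves); pivot element 3/4.
Divide row 3 by 3/4; eliminate column a from the other rows.
obj-row update in column s3: 9/4 − (-1/4)·(1/3) = 7/3.

7/3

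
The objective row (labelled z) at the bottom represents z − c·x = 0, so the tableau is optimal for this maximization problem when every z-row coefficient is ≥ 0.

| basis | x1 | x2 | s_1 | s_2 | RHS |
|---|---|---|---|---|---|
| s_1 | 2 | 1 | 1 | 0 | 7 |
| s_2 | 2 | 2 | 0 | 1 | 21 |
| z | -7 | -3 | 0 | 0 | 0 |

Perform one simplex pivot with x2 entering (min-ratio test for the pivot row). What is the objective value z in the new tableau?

21

Ratio test on column x2 — row 1: 7/1 = 7; row 2: 21/2 = 21/2. Minimum is 7 at row 1 (s_1 leaves); pivot element 1.
Pivot on row 1; the z-row RHS becomes 0 − (-3)·7 = 21.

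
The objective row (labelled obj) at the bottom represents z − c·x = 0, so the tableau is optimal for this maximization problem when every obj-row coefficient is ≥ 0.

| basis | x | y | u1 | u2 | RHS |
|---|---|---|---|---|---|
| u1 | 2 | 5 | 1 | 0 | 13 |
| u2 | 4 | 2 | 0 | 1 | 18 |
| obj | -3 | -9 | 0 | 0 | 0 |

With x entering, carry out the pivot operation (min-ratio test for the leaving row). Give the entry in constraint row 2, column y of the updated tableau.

Ratio test on column x — row 1: 13/2 = 13/2; row 2: 18/4 = 9/2. Minimum is 9/2 at row 2 (u2 leaves); pivot element 4.
Divide row 2 by 4; eliminate column x from the other rows.
In the new row 2, the y entry is the old entry divided by the pivot: 2/4 = 1/2.

1/2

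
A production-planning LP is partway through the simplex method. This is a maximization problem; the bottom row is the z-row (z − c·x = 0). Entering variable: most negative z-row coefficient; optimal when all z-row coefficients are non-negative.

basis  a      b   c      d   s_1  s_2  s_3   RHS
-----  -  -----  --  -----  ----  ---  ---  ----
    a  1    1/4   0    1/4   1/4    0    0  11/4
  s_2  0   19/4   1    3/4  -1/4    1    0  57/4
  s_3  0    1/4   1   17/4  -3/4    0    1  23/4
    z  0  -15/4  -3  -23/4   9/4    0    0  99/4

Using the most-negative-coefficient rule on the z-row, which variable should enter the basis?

d

Negative z-row entries: b: -15/4, c: -3, d: -23/4.
The most negative is -23/4 in column d, so d enters.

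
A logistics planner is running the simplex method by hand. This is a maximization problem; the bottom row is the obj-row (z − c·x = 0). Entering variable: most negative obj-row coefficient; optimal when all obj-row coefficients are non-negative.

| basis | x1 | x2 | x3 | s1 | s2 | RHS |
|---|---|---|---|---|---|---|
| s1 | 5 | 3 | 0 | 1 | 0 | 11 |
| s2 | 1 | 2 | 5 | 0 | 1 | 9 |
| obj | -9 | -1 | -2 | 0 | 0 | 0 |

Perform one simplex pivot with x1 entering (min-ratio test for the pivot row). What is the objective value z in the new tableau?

Ratio test on column x1 — row 1: 11/5 = 11/5; row 2: 9/1 = 9. Minimum is 11/5 at row 1 (s1 leaves); pivot element 5.
Pivot on row 1; the obj-row RHS becomes 0 − (-9)·(11/5) = 99/5.

99/5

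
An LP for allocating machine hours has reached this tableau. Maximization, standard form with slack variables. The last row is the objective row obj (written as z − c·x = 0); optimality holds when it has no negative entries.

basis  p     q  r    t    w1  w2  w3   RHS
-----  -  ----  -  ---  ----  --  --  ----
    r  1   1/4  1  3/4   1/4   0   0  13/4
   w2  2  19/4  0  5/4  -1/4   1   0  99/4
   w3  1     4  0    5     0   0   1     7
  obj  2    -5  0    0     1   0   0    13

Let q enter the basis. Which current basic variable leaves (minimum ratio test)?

Column q entries and ratios — r: (13/4)/(1/4) = 13; w2: (99/4)/(19/4) = 99/19; w3: 7/4 = 7/4.
Smallest ratio is 7/4 in the row of w3, so w3 leaves.

w3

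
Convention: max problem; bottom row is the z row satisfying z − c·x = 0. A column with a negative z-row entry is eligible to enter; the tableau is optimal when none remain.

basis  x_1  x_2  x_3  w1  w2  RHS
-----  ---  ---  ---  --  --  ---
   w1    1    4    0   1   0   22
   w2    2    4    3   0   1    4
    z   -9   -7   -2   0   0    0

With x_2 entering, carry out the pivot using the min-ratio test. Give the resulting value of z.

Ratio test on column x_2 — row 1: 22/4 = 11/2; row 2: 4/4 = 1. Minimum is 1 at row 2 (w2 leaves); pivot element 4.
Pivot on row 2; the z-row RHS becomes 0 − (-7)·1 = 7.

7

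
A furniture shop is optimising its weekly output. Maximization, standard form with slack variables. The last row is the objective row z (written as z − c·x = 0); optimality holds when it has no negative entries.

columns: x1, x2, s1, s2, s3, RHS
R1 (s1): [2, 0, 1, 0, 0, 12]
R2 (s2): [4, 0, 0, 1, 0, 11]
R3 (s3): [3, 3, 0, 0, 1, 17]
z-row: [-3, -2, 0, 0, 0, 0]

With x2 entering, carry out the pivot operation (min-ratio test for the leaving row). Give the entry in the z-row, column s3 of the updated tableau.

2/3

Ratio test on column x2 — row 1: entry 0 ≤ 0; row 2: entry 0 ≤ 0; row 3: 17/3 = 17/3. Minimum is 17/3 at row 3 (s3 leaves); pivot element 3.
Divide row 3 by 3; eliminate column x2 from the other rows.
z-row update in column s3: 0 − (-2)·(1/3) = 2/3.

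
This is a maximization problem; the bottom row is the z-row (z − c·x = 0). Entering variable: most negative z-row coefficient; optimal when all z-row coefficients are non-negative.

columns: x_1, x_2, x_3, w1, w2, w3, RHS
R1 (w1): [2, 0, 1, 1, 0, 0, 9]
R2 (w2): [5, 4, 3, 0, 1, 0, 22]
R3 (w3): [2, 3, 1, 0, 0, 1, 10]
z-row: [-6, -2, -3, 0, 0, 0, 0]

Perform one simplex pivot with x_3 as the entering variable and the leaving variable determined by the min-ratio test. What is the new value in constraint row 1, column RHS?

Ratio test on column x_3 — row 1: 9/1 = 9; row 2: 22/3 = 22/3; row 3: 10/1 = 10. Minimum is 22/3 at row 2 (w2 leaves); pivot element 3.
Divide row 2 by 3; eliminate column x_3 from the other rows.
Row 1 update in column RHS: 9 − 1·(22/3) = 5/3.

5/3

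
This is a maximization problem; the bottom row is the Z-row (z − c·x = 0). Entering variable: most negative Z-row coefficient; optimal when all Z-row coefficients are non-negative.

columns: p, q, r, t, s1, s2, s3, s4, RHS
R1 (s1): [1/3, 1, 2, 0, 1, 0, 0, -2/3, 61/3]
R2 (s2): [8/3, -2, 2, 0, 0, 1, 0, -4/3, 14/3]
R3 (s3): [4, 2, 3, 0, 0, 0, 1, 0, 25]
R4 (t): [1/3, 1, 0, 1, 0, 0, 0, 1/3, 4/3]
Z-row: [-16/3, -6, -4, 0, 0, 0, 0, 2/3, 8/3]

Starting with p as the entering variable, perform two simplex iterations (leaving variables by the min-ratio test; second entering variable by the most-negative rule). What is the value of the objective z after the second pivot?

Ratio test on column p — row 1: (61/3)/(1/3) = 61; row 2: (14/3)/(8/3) = 7/4; row 3: 25/4 = 25/4; row 4: (4/3)/(1/3) = 4. Minimum is 7/4 at row 2 (s2 leaves); pivot element 8/3.
Pivot on row 2; the Z-row RHS becomes 8/3 − (-16/3)·(7/4) = 12.
Next entering variable (most negative Z-row entry -10): q.
Ratio test on column q — row 1: (79/4)/(5/4) = 79/5; row 2: entry -3/4 ≤ 0; row 3: 18/5 = 18/5; row 4: (3/4)/(5/4) = 3/5. Minimum is 3/5 at row 4 (t leaves); pivot element 5/4.
After the second pivot the Z-row RHS is 12 − (-10)·(3/5) = 18.

18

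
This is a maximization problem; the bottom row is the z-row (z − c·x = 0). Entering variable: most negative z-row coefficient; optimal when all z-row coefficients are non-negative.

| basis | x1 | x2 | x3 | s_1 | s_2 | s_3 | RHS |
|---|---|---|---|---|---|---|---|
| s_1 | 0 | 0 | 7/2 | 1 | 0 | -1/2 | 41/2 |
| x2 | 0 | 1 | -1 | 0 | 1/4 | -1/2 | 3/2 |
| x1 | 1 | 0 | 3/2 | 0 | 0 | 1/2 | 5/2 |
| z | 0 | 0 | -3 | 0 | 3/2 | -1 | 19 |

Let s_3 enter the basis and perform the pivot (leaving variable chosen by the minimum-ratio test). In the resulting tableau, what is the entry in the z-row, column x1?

Ratio test on column s_3 — row 1: entry -1/2 ≤ 0; row 2: entry -1/2 ≤ 0; row 3: (5/2)/(1/2) = 5. Minimum is 5 at row 3 (x1 leaves); pivot element 1/2.
Divide row 3 by 1/2; eliminate column s_3 from the other rows.
z-row update in column x1: 0 − (-1)·2 = 2.

2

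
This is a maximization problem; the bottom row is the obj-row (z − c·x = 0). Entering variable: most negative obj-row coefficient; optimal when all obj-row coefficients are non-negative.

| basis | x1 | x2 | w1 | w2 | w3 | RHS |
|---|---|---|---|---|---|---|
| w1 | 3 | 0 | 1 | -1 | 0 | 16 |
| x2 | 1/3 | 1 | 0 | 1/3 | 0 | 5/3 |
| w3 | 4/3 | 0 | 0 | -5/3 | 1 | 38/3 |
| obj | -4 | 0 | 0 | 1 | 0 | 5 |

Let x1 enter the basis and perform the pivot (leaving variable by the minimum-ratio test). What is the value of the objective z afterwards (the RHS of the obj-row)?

25

Ratio test on column x1 — row 1: 16/3 = 16/3; row 2: (5/3)/(1/3) = 5; row 3: (38/3)/(4/3) = 19/2. Minimum is 5 at row 2 (x2 leaves); pivot element 1/3.
Pivot on row 2; the obj-row RHS becomes 5 − (-4)·5 = 25.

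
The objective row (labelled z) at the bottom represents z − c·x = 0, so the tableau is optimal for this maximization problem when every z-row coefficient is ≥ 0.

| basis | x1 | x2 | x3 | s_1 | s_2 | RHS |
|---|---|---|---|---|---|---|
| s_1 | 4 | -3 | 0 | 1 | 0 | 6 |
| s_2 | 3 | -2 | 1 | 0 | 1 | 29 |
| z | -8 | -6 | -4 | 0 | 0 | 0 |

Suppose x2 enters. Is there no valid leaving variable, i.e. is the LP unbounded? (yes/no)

Every constraint-row entry in column x2 is ≤ 0, so increasing x2 is unbounded.

yes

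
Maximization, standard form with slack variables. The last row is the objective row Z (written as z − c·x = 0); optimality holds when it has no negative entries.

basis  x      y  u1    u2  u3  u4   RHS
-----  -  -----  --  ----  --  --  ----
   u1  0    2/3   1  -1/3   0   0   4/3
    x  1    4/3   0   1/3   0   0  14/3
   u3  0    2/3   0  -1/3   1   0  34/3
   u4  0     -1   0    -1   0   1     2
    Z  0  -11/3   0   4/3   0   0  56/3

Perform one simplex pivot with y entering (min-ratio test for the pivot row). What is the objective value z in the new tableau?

Ratio test on column y — row 1: (4/3)/(2/3) = 2; row 2: (14/3)/(4/3) = 7/2; row 3: (34/3)/(2/3) = 17; row 4: entry -1 ≤ 0. Minimum is 2 at row 1 (u1 leaves); pivot element 2/3.
Pivot on row 1; the Z-row RHS becomes 56/3 − (-11/3)·2 = 26.

26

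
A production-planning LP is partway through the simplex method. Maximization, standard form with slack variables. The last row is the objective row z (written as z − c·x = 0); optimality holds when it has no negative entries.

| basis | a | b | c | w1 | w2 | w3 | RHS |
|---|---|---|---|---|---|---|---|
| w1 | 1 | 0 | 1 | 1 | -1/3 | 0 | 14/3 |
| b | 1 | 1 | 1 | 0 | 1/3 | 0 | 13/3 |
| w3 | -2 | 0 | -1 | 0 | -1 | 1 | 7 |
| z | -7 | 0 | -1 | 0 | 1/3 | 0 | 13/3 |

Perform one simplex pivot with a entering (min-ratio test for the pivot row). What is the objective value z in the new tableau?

104/3

Ratio test on column a — row 1: (14/3)/1 = 14/3; row 2: (13/3)/1 = 13/3; row 3: entry -2 ≤ 0. Minimum is 13/3 at row 2 (b leaves); pivot element 1.
Pivot on row 2; the z-row RHS becomes 13/3 − (-7)·(13/3) = 104/3.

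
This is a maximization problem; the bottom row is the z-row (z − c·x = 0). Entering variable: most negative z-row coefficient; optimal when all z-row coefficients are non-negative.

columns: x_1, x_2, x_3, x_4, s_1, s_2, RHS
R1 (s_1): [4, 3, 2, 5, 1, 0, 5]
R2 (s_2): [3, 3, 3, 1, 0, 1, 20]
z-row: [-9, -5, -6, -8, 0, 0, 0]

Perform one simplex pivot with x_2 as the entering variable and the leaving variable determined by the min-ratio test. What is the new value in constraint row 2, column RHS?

Ratio test on column x_2 — row 1: 5/3 = 5/3; row 2: 20/3 = 20/3. Minimum is 5/3 at row 1 (s_1 leaves); pivot element 3.
Divide row 1 by 3; eliminate column x_2 from the other rows.
Row 2 update in column RHS: 20 − 3·(5/3) = 15.

15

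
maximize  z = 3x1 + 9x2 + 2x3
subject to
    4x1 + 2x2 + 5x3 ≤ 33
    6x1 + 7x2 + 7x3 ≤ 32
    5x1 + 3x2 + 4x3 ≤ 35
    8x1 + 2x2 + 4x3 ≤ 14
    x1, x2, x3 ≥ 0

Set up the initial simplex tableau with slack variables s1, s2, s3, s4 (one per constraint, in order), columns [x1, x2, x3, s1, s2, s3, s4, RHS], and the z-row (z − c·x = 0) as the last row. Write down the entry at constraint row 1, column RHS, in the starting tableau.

The RHS of constraint 1 is b_1 = 33.

33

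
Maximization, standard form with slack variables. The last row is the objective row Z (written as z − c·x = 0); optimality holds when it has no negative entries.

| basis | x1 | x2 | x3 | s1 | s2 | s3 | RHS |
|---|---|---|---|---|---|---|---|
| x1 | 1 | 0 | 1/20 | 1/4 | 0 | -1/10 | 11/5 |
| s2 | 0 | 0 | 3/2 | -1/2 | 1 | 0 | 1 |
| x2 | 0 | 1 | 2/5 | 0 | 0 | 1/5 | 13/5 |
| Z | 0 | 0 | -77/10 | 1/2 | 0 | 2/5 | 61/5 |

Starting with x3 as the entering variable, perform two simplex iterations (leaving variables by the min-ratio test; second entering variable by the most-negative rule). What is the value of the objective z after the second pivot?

Ratio test on column x3 — row 1: (11/5)/(1/20) = 44; row 2: 1/(3/2) = 2/3; row 3: (13/5)/(2/5) = 13/2. Minimum is 2/3 at row 2 (s2 leaves); pivot element 3/2.
Pivot on row 2; the Z-row RHS becomes 61/5 − (-77/10)·(2/3) = 52/3.
Next entering variable (most negative Z-row entry -31/15): s1.
Ratio test on column s1 — row 1: (13/6)/(4/15) = 65/8; row 2: entry -1/3 ≤ 0; row 3: (7/3)/(2/15) = 35/2. Minimum is 65/8 at row 1 (x1 leaves); pivot element 4/15.
After the second pivot the Z-row RHS is 52/3 − (-31/15)·(65/8) = 273/8.

273/8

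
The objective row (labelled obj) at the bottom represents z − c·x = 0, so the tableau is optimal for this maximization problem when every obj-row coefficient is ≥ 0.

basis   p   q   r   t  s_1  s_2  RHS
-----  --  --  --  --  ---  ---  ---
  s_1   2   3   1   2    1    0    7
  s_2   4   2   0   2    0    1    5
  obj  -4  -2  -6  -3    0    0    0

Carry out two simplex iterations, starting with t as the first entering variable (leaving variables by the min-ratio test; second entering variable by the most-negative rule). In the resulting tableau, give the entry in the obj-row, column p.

-10

Ratio test on column t — row 1: 7/2 = 7/2; row 2: 5/2 = 5/2. Minimum is 5/2 at row 2 (s_2 leaves); pivot element 2.
Divide row 2 by 2; eliminate column t from the other rows.
Second iteration: most negative obj-row entry is -6 in column r, so r enters.
Ratio test on column r — row 1: 2/1 = 2; row 2: entry 0 ≤ 0. Minimum is 2 at row 1 (s_1 leaves); pivot element 1.
Divide row 1 by 1; eliminate column r from the other rows.
After both pivots, the entry at the obj-row, column p is -10.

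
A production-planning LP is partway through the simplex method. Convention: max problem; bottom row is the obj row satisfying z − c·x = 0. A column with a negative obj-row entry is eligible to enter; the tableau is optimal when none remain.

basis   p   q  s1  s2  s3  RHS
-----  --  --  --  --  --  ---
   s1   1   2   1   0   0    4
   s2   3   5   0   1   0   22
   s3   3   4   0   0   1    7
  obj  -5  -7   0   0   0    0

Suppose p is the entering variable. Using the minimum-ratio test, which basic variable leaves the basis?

s3

Column p entries and ratios — s1: 4/1 = 4; s2: 22/3 = 22/3; s3: 7/3 = 7/3.
Smallest ratio is 7/3 in the row of s3, so s3 leaves.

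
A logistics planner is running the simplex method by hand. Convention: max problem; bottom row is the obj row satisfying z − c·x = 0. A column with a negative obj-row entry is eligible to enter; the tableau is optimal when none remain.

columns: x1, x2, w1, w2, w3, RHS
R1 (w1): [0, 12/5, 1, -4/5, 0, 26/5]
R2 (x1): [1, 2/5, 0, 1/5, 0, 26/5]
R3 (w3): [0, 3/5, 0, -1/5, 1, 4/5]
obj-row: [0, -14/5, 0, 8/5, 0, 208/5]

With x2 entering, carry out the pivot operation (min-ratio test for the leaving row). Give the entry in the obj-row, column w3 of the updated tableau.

Ratio test on column x2 — row 1: (26/5)/(12/5) = 13/6; row 2: (26/5)/(2/5) = 13; row 3: (4/5)/(3/5) = 4/3. Minimum is 4/3 at row 3 (w3 leaves); pivot element 3/5.
Divide row 3 by 3/5; eliminate column x2 from the other rows.
obj-row update in column w3: 0 − (-14/5)·(5/3) = 14/3.

14/3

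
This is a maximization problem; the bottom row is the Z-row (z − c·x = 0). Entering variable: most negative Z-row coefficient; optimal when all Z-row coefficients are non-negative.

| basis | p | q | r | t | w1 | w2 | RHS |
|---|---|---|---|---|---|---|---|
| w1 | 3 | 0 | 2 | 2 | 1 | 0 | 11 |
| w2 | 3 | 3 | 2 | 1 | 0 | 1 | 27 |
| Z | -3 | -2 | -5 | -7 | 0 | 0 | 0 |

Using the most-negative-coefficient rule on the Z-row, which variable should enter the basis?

t

Negative Z-row entries: p: -3, q: -2, r: -5, t: -7.
The most negative is -7 in column t, so t enters.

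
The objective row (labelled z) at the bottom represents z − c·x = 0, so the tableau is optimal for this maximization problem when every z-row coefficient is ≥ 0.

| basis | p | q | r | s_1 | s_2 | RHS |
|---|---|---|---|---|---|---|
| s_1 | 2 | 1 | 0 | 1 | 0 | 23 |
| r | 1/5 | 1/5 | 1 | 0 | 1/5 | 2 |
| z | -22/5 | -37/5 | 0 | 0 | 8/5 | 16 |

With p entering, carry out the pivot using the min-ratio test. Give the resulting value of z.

60

Ratio test on column p — row 1: 23/2 = 23/2; row 2: 2/(1/5) = 10. Minimum is 10 at row 2 (r leaves); pivot element 1/5.
Pivot on row 2; the z-row RHS becomes 16 − (-22/5)·10 = 60.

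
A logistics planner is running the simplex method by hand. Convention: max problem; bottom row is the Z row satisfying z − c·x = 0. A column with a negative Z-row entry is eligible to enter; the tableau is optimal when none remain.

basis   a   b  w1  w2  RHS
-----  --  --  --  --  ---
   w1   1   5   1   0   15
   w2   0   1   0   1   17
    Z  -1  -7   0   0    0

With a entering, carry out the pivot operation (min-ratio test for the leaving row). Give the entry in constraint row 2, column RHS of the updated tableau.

17

Ratio test on column a — row 1: 15/1 = 15; row 2: entry 0 ≤ 0. Minimum is 15 at row 1 (w1 leaves); pivot element 1.
Divide row 1 by 1; eliminate column a from the other rows.
Row 2 update in column RHS: 17 − 0·15 = 17.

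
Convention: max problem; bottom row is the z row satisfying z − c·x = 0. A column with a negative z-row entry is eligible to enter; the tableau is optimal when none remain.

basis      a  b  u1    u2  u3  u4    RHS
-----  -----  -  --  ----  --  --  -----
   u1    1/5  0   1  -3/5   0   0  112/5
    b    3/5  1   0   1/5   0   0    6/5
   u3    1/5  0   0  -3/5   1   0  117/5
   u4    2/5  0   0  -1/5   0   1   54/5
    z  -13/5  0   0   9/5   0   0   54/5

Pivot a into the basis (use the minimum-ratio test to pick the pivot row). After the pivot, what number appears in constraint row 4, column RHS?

10

Ratio test on column a — row 1: (112/5)/(1/5) = 112; row 2: (6/5)/(3/5) = 2; row 3: (117/5)/(1/5) = 117; row 4: (54/5)/(2/5) = 27. Minimum is 2 at row 2 (b leaves); pivot element 3/5.
Divide row 2 by 3/5; eliminate column a from the other rows.
Row 4 update in column RHS: 54/5 − (2/5)·2 = 10.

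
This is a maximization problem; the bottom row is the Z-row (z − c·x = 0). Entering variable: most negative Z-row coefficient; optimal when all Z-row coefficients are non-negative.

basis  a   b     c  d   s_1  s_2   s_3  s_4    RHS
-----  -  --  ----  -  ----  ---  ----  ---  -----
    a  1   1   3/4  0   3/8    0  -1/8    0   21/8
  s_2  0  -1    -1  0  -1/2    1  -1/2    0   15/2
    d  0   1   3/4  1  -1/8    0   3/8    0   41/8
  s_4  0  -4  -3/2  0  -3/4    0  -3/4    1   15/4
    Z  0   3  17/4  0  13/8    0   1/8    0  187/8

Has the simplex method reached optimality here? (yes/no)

Every Z-row coefficient is ≥ 0, so the tableau is optimal.

yes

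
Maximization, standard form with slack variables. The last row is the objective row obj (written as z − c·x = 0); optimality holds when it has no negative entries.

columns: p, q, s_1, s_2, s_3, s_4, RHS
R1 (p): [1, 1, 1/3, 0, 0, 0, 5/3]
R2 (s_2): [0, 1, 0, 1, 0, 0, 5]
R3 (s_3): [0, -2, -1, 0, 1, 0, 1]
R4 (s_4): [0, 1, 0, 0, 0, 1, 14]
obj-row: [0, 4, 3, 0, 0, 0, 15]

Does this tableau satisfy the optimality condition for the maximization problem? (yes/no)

Every obj-row coefficient is ≥ 0, so the tableau is optimal.

yes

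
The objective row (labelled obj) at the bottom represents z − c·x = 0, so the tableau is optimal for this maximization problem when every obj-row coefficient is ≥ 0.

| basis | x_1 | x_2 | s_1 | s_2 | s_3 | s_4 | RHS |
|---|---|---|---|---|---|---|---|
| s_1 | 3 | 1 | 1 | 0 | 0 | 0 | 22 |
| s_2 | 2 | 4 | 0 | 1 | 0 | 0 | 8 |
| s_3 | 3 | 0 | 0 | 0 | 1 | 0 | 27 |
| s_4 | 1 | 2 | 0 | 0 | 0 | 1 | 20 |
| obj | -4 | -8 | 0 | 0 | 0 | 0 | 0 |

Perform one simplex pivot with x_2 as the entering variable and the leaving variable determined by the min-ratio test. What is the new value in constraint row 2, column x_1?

Ratio test on column x_2 — row 1: 22/1 = 22; row 2: 8/4 = 2; row 3: entry 0 ≤ 0; row 4: 20/2 = 10. Minimum is 2 at row 2 (s_2 leaves); pivot element 4.
Divide row 2 by 4; eliminate column x_2 from the other rows.
In the new row 2, the x_1 entry is the old entry divided by the pivot: 2/4 = 1/2.

1/2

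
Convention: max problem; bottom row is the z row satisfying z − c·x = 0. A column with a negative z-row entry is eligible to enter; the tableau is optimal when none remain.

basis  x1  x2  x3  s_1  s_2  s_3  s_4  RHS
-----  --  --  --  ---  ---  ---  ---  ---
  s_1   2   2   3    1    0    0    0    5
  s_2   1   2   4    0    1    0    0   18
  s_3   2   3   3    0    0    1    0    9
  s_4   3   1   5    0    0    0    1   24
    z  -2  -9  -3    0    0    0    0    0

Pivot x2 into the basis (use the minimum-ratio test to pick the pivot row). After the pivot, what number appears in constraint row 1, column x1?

Ratio test on column x2 — row 1: 5/2 = 5/2; row 2: 18/2 = 9; row 3: 9/3 = 3; row 4: 24/1 = 24. Minimum is 5/2 at row 1 (s_1 leaves); pivot element 2.
Divide row 1 by 2; eliminate column x2 from the other rows.
In the new row 1, the x1 entry is the old entry divided by the pivot: 2/2 = 1.

1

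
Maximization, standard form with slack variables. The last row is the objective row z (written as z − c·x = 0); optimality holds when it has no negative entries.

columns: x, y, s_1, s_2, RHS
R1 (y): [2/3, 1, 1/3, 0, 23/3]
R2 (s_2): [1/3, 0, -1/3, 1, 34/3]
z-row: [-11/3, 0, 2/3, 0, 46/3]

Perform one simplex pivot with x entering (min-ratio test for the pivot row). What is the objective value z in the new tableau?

Ratio test on column x — row 1: (23/3)/(2/3) = 23/2; row 2: (34/3)/(1/3) = 34. Minimum is 23/2 at row 1 (y leaves); pivot element 2/3.
Pivot on row 1; the z-row RHS becomes 46/3 − (-11/3)·(23/2) = 115/2.

115/2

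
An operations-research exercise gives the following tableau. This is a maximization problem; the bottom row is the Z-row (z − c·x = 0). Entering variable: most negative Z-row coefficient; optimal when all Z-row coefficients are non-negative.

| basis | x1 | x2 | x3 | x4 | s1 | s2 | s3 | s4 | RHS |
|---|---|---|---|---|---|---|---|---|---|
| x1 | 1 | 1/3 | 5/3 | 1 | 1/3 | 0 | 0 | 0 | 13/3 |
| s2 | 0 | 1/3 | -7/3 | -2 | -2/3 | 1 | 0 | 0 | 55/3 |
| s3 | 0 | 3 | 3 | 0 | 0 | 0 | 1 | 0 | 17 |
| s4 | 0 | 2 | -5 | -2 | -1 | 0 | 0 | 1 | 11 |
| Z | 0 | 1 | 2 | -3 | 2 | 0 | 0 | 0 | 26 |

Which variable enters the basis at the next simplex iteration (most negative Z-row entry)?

Negative Z-row entries: x4: -3.
The most negative is -3 in column x4, so x4 enters.

x4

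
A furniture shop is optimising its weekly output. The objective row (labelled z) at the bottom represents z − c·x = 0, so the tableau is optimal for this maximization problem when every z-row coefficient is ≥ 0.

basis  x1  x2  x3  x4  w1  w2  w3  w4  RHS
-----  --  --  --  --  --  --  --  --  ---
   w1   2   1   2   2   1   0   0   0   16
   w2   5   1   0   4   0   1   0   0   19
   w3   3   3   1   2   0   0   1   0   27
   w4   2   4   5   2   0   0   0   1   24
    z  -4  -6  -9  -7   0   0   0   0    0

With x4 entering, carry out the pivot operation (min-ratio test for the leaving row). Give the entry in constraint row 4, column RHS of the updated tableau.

29/2

Ratio test on column x4 — row 1: 16/2 = 8; row 2: 19/4 = 19/4; row 3: 27/2 = 27/2; row 4: 24/2 = 12. Minimum is 19/4 at row 2 (w2 leaves); pivot element 4.
Divide row 2 by 4; eliminate column x4 from the other rows.
Row 4 update in column RHS: 24 − 2·(19/4) = 29/2.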